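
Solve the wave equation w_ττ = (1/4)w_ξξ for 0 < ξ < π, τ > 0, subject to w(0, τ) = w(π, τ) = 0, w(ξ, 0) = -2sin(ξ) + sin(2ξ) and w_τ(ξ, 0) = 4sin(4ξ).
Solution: Using separation of variables w = X(ξ)T(τ):
Eigenfunctions: sin(nξ), n = 1, 2, 3, ...
General solution: w(ξ, τ) = Σ [A_n cos(n τ/2) + B_n sin(n τ/2)] sin(nξ)
From w(ξ,0) = -2sin(ξ) + sin(2ξ): A_1=-2, A_2=1. From w_τ(ξ,0) = 4sin(4ξ), using w_τ(ξ,0) = Σ ω_n B_n sin(nξ) with ω_n = n/2: B_4 = 4/2 = 2.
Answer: w(ξ, τ) = -2sin(ξ)cos(τ/2) + sin(2ξ)cos(τ) + 2sin(4ξ)sin(2τ)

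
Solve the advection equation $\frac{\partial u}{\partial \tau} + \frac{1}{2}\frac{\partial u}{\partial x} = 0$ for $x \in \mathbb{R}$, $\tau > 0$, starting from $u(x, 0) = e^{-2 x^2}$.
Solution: By characteristics ($dx/d\tau = 1/2$), $u(x,\tau) = f(x - \frac{1}{2}\tau)$ with $f = u( \cdot , 0)$.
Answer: $u(x, \tau) = e^{-2 (-\tau/2 + x)^2}$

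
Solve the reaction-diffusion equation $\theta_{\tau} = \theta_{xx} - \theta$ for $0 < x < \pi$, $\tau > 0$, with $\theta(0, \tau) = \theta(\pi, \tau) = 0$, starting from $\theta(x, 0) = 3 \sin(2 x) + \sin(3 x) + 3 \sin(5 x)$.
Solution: Substitute $\theta = e^{-\tau}u$, i.e. $u = e^{\tau}\theta$.
By the product rule, $\theta_{\tau} = e^{-\tau}(u_{\tau} - u)$, $\theta_{xx} = e^{-\tau}u_{xx}$.
Substituting into the PDE and dividing by $e^{-\tau}$: $u_{\tau} - u = u_{xx} - u$.
The lower-order terms cancel, leaving the standard heat equation $u_{\tau} = u_{xx}$.
Initial data for $u$: $u(x,0) = \theta(x,0) = 3 \sin(2 x) + \sin(3 x) + 3 \sin(5 x)$. The boundary conditions carry over: $u(0,\tau) = u(\pi,\tau) = 0$.
Solve for $u$:
  Using separation of variables $u = X(x)G(\tau)$:
  Eigenfunctions: $\sin(nx)$, $n = 1, 2, 3, \ldots$
  General solution: $u(x, \tau) = \sum c_n \sin(nx) e^{-n^2 \tau}$
  Matching $u(x,0) = 3 \sin(2 x) + \sin(3 x) + 3 \sin(5 x)$ term by term: $c_2=3, c_3=1, c_5=3$.
Hence $u(x,\tau) = 3 e^{-4 \tau} \sin(2 x) + e^{-9 \tau} \sin(3 x) + 3 e^{-25 \tau} \sin(5 x)$.
Transform back: $\theta(x,\tau) = e^{-\tau}u(x,\tau)$.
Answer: $\theta(x, \tau) = 3 e^{-5 \tau} \sin(2 x) + e^{-10 \tau} \sin(3 x) + 3 e^{-26 \tau} \sin(5 x)$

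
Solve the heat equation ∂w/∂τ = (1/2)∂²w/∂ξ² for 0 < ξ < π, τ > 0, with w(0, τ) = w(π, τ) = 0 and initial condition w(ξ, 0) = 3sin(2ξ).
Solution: Separating variables: w = Σ c_n exp(-n²τ/2) sin(nξ). From w(ξ,0) = 3sin(2ξ): c_2=3.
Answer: w(ξ, τ) = 3exp(-2τ)sin(2ξ)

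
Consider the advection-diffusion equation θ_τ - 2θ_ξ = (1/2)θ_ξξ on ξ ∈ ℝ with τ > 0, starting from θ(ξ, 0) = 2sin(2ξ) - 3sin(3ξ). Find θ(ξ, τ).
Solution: Moving frame: η = ξ + 2τ, σ = τ, θ = u(η,σ), so θ_τ = u_σ + 2u_η and θ_ξξ = u_ηη.
Hence θ_τ - 2θ_ξ = u_σ and the PDE becomes the heat equation u_σ = (1/2)u_ηη on η ∈ ℝ.
Initial data: u(η,0) = θ(η,0) = 2sin(2η) - 3sin(3η). Each mode sin(nη) decays as exp(-n²σ/2) on ℝ, so u(η,σ) = Σ c_n exp(-n²σ/2) sin(nη) with c_2=2, c_3=-3: u(η,σ) = 2exp(-2σ)sin(2η) - 3exp(-9σ/2)sin(3η).
Substituting back: θ(ξ,τ) = u(ξ + 2τ, τ).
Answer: θ(ξ, τ) = 2exp(-2τ)sin(2ξ + 4τ) - 3exp(-9τ/2)sin(3ξ + 6τ)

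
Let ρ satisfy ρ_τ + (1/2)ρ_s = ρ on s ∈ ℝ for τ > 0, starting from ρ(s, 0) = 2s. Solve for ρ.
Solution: Substitute ρ = exp(τ)u, i.e. u = exp(-τ)ρ.
By the product rule, ρ_τ = exp(τ)(u_τ + u), ρ_s = exp(τ)u_s.
Substituting into the PDE and dividing by exp(τ): u_τ + u + (1/2)u_s = u.
The lower-order terms cancel, leaving the standard advection equation u_τ + (1/2)u_s = 0.
Initial data for u: u(s,0) = ρ(s,0) = 2s.
Solve for u:
  By method of characteristics (waves move right with speed 1/2):
  Along characteristics s - (1/2)τ = const, u is constant, so u(s,τ) = f(s - (1/2)τ) with f = u(·, 0).
Hence u(s,τ) = 2s - τ.
Transform back: ρ(s,τ) = exp(τ)u(s,τ).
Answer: ρ(s, τ) = 2sexp(τ) - τexp(τ)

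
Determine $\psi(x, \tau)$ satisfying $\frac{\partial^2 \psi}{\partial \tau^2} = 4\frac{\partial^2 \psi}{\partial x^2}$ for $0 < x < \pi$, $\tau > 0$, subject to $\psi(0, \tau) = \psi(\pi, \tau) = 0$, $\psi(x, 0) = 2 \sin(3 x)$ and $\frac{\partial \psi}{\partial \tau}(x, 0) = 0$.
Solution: Using separation of variables $\psi = X(x)T(\tau)$:
Eigenfunctions: $\sin(nx)$, $n = 1, 2, 3, \ldots$
General solution: $\psi(x, \tau) = \sum [A_n \cos(2n \tau) + B_n \sin(2n \tau)] \sin(nx)$
From $\psi(x,0) = 2 \sin(3 x)$: $A_3=2$. From $\psi_{\tau}(x,0) = 0$: all $B_n = 0$.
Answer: $\psi(x, \tau) = 2 \sin(3 x) \cos(6 \tau)$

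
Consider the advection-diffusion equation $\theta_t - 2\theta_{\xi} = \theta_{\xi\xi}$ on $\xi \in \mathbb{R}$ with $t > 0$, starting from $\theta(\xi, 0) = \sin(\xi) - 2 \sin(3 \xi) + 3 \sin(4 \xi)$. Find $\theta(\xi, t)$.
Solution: Moving frame: $\eta = \xi + 2t$, $\sigma = t$, $\theta = u(\eta,\sigma)$, so $\theta_t = u_{\sigma} + 2u_{\eta}$ and $\theta_{\xi\xi} = u_{\eta\eta}$.
Hence $\theta_t - 2\theta_{\xi} = u_{\sigma}$ and the PDE becomes the heat equation $u_{\sigma} = u_{\eta\eta}$ on $\eta \in \mathbb{R}$.
Initial data: $u(\eta,0) = \theta(\eta,0) = \sin(\eta) - 2 \sin(3 \eta) + 3 \sin(4 \eta)$. Each mode $\sin(n\eta)$ decays as $e^{-n^2\sigma}$ on $\mathbb{R}$, so $u(\eta,\sigma) = \sum c_n e^{-n^2\sigma} \sin(n\eta)$ with $c_1=1, c_3=-2, c_4=3$: $u(\eta,\sigma) = e^{-\sigma} \sin(\eta) - 2 e^{-9 \sigma} \sin(3 \eta) + 3 e^{-16 \sigma} \sin(4 \eta)$.
Substituting back: $\theta(\xi,t) = u(\xi + 2t, t)$.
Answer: $\theta(\xi, t) = e^{-t} \sin(\xi + 2 t) - 2 e^{-9 t} \sin(3 \xi + 6 t) + 3 e^{-16 t} \sin(4 \xi + 8 t)$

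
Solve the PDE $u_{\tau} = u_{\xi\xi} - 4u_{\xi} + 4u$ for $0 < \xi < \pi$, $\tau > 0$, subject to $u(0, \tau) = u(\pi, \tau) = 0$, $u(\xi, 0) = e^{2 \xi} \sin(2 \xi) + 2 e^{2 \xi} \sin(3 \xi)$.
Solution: Substitute $u = e^{2\xi}w$.
Then $u_{\xi} = e^{2\xi}(w_{\xi} + 2w)$, $u_{\xi\xi} = e^{2\xi}(w_{\xi\xi} + 4w_{\xi} + 4w)$, $u_{\tau} = e^{2\xi}w_{\tau}$; substituting and dividing by $e^{2\xi}$, the lower-order terms cancel: $w_{\tau} = w_{\xi\xi}$ (standard heat equation).
Data for $w$: $w(\xi,0) = e^{-2\xi}u(\xi,0) = \sin(2 \xi) + 2 \sin(3 \xi)$. The boundary conditions carry over: $w(0,\tau) = w(\pi,\tau) = 0$.
Separating variables: $w = \sum c_n e^{-n^2\tau} \sin(n\xi)$. From $w(\xi,0) = \sin(2 \xi) + 2 \sin(3 \xi)$: $c_2=1, c_3=2$.
So $w(\xi,\tau) = e^{-4 \tau} \sin(2 \xi) + 2 e^{-9 \tau} \sin(3 \xi)$, and $u(\xi,\tau) = e^{2\xi}w(\xi,\tau)$.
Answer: $u(\xi, \tau) = e^{-4 \tau} e^{2 \xi} \sin(2 \xi) + 2 e^{-9 \tau} e^{2 \xi} \sin(3 \xi)$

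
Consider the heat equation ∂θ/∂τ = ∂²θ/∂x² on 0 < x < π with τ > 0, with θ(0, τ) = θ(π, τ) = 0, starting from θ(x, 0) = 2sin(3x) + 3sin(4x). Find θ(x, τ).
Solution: Separating variables: θ = Σ c_n exp(-n²τ) sin(nx). From θ(x,0) = 2sin(3x) + 3sin(4x): c_3=2, c_4=3.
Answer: θ(x, τ) = 2exp(-9τ)sin(3x) + 3exp(-16τ)sin(4x)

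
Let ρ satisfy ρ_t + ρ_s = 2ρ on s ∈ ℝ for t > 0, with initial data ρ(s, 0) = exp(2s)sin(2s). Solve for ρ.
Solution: Substitute ρ = exp(2s)u, i.e. u = exp(-2s)ρ.
By the product rule, ρ_s = exp(2s)(u_s + 2u), ρ_t = exp(2s)u_t.
Substituting into the PDE and dividing by exp(2s): u_t + (u_s + 2u) = 2u.
The lower-order terms cancel, leaving the standard advection equation u_t + u_s = 0.
Initial data for u: u(s,0) = exp(-2s)ρ(s,0) = sin(2s).
Solve for u:
  By method of characteristics (waves move right with speed 1):
  Along characteristics s - t = const, u is constant, so u(s,t) = f(s - t) with f = u(·, 0).
Hence u(s,t) = sin(2s - 2t).
Transform back: ρ(s,t) = exp(2s)u(s,t).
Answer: ρ(s, t) = exp(2s)sin(2s - 2t)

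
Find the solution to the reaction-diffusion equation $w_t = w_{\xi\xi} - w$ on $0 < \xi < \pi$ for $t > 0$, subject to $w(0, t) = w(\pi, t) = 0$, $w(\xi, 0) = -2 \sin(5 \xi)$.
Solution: Substitute $w = e^{-t}u$.
Then $w_t = e^{-t}(u_t - u)$, $w_{\xi\xi} = e^{-t}u_{\xi\xi}$; substituting and dividing by $e^{-t}$, the lower-order terms cancel: $u_t = u_{\xi\xi}$ (standard heat equation).
Data for $u$: $u(\xi,0) = w(\xi,0) = -2 \sin(5 \xi)$. The boundary conditions carry over: $u(0,t) = u(\pi,t) = 0$.
Separating variables: $u = \sum c_n e^{-n^2t} \sin(n\xi)$. From $u(\xi,0) = -2 \sin(5 \xi)$: $c_5=-2$.
So $u(\xi,t) = -2 e^{-25 t} \sin(5 \xi)$, and $w(\xi,t) = e^{-t}u(\xi,t)$.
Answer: $w(\xi, t) = -2 e^{-26 t} \sin(5 \xi)$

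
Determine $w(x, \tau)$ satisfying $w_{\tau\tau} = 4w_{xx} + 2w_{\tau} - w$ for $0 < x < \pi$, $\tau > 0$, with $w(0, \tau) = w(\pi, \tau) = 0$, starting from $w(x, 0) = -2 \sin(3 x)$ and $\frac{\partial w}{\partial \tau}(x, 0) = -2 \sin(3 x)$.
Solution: Substitute $w = e^{\tau}u$.
Then $w_{\tau} = e^{\tau}(u_{\tau} + u)$, $w_{\tau\tau} = e^{\tau}(u_{\tau\tau} + 2u_{\tau} + u)$, $w_{xx} = e^{\tau}u_{xx}$; substituting and dividing by $e^{\tau}$, the lower-order terms cancel: $u_{\tau\tau} = 4u_{xx}$ (standard wave equation).
Data for $u$: $u(x,0) = w(x,0) = -2 \sin(3 x)$; $u_{\tau}(x,0) = w_{\tau}(x,0) - w(x,0) = 0$. The boundary conditions carry over: $u(0,\tau) = u(\pi,\tau) = 0$.
Separating variables: $u = \sum [A_n \cos(\omega_n \tau) + B_n \sin(\omega_n \tau)] \sin(nx)$, $\omega_n = 2n$. From ICs: $A_3=-2$.
So $u(x,\tau) = -2 \sin(3 x) \cos(6 \tau)$, and $w(x,\tau) = e^{\tau}u(x,\tau)$.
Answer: $w(x, \tau) = -2 e^{\tau} \sin(3 x) \cos(6 \tau)$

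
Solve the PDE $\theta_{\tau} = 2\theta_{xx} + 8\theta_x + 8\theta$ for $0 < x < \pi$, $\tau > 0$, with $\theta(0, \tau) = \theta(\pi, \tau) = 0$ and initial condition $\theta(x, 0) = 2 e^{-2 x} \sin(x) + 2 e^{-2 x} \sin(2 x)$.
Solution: Substitute $\theta = e^{-2x}u$, i.e. $u = e^{2x}\theta$.
By the product rule, $\theta_x = e^{-2x}(u_x - 2u)$, $\theta_{xx} = e^{-2x}(u_{xx} - 4u_x + 4u)$, $\theta_{\tau} = e^{-2x}u_{\tau}$.
Substituting into the PDE and dividing by $e^{-2x}$: $u_{\tau} = 2(u_{xx} - 4u_x + 4u) + 8(u_x - 2u) + 8u$.
The lower-order terms cancel, leaving the standard heat equation $u_{\tau} = 2u_{xx}$.
Initial data for $u$: $u(x,0) = e^{2x}\theta(x,0) = 2 \sin(x) + 2 \sin(2 x)$. The boundary conditions carry over: $u(0,\tau) = u(\pi,\tau) = 0$.
Solve for $u$:
  Using separation of variables $u = X(x)G(\tau)$:
  Eigenfunctions: $\sin(nx)$, $n = 1, 2, 3, \ldots$
  General solution: $u(x, \tau) = \sum c_n \sin(nx) e^{-2n^2 \tau}$
  Matching $u(x,0) = 2 \sin(x) + 2 \sin(2 x)$ term by term: $c_1=2, c_2=2$.
Hence $u(x,\tau) = 2 e^{-2 \tau} \sin(x) + 2 e^{-8 \tau} \sin(2 x)$.
Transform back: $\theta(x,\tau) = e^{-2x}u(x,\tau)$.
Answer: $\theta(x, \tau) = 2 e^{-2 \tau} e^{-2 x} \sin(x) + 2 e^{-8 \tau} e^{-2 x} \sin(2 x)$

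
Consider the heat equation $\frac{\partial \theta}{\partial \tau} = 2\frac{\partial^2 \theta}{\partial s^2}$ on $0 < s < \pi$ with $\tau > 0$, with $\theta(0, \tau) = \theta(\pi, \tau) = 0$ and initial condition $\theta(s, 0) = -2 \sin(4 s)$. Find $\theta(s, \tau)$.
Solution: Separating variables: $\theta = \sum c_n e^{-2n^2\tau} \sin(ns)$. From $\theta(s,0) = -2 \sin(4 s)$: $c_4=-2$.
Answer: $\theta(s, \tau) = -2 e^{-32 \tau} \sin(4 s)$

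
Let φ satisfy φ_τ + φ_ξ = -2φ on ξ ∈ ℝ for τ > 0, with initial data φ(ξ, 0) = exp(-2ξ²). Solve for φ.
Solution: Substitute φ = exp(-2τ)u.
Then φ_τ = exp(-2τ)(u_τ - 2u), φ_ξ = exp(-2τ)u_ξ; substituting and dividing by exp(-2τ), the lower-order terms cancel: u_τ + u_ξ = 0 (standard advection equation).
Data for u: u(ξ,0) = φ(ξ,0) = exp(-2ξ²).
By characteristics (dξ/dτ = 1), u(ξ,τ) = f(ξ - τ) with f = u(·, 0).
So u(ξ,τ) = exp(-2(ξ - τ)²), and φ(ξ,τ) = exp(-2τ)u(ξ,τ).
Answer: φ(ξ, τ) = exp(-2τ)exp(-2(ξ - τ)²)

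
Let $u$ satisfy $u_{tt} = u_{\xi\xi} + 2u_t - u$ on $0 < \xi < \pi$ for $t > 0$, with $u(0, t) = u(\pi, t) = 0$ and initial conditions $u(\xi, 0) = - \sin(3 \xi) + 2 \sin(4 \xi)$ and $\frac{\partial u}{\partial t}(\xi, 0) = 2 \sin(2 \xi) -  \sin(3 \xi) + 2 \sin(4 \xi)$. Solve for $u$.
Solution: Substitute $u = e^{t}w$, i.e. $w = e^{-t}u$.
By the product rule, $u_t = e^{t}(w_t + w)$, $u_{tt} = e^{t}(w_{tt} + 2w_t + w)$, $u_{\xi\xi} = e^{t}w_{\xi\xi}$.
Substituting into the PDE and dividing by $e^{t}$: $w_{tt} + 2w_t + w = w_{\xi\xi} + 2(w_t + w) - w$.
The lower-order terms cancel, leaving the standard wave equation $w_{tt} = w_{\xi\xi}$.
Initial data for $w$: $w(\xi,0) = u(\xi,0) = - \sin(3 \xi) + 2 \sin(4 \xi)$; $w_t(\xi,0) = u_t(\xi,0) - u(\xi,0) = 2 \sin(2 \xi)$. The boundary conditions carry over: $w(0,t) = w(\pi,t) = 0$.
Solve for $w$:
  Using separation of variables $w = X(\xi)T(t)$:
  Eigenfunctions: $\sin(n\xi)$, $n = 1, 2, 3, \ldots$
  General solution: $w(\xi, t) = \sum [A_n \cos(n t) + B_n \sin(n t)] \sin(n\xi)$
  From $w(\xi,0) = - \sin(3 \xi) + 2 \sin(4 \xi)$: $A_3=-1, A_4=2$. From $w_t(\xi,0) = 2 \sin(2 \xi)$, using $w_t(\xi,0) = \sum \omega_n B_n \sin(n\xi)$ with $\omega_n = n$: $B_2 = 2/2 = 1$.
Hence $w(\xi,t) = \sin(2 t) \sin(2 \xi) - \sin(3 \xi) \cos(3 t) + 2 \sin(4 \xi) \cos(4 t)$.
Transform back: $u(\xi,t) = e^{t}w(\xi,t)$.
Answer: $u(\xi, t) = e^{t} \sin(2 \xi) \sin(2 t) -  e^{t} \sin(3 \xi) \cos(3 t) + 2 e^{t} \sin(4 \xi) \cos(4 t)$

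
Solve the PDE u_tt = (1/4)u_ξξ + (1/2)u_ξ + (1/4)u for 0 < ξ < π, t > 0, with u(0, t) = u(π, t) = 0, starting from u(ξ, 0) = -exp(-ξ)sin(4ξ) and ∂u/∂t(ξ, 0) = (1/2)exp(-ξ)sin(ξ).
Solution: Substitute u = exp(-ξ)w, i.e. w = exp(ξ)u.
By the product rule, u_ξ = exp(-ξ)(w_ξ - w), u_ξξ = exp(-ξ)(w_ξξ - 2w_ξ + w), u_tt = exp(-ξ)w_tt.
Substituting into the PDE and dividing by exp(-ξ): w_tt = (1/4)(w_ξξ - 2w_ξ + w) + (1/2)(w_ξ - w) + (1/4)w.
The lower-order terms cancel, leaving the standard wave equation w_tt = (1/4)w_ξξ.
Initial data for w: w(ξ,0) = exp(ξ)u(ξ,0) = -sin(4ξ); w_t(ξ,0) = exp(ξ)u_t(ξ,0) = (1/2)sin(ξ). The boundary conditions carry over: w(0,t) = w(π,t) = 0.
Solve for w:
  Using separation of variables w = X(ξ)T(t):
  Eigenfunctions: sin(nξ), n = 1, 2, 3, ...
  General solution: w(ξ, t) = Σ [A_n cos(n t/2) + B_n sin(n t/2)] sin(nξ)
  From w(ξ,0) = -sin(4ξ): A_4=-1. From w_t(ξ,0) = (1/2)sin(ξ), using w_t(ξ,0) = Σ ω_n B_n sin(nξ) with ω_n = n/2: B_1 = (1/2)/(1/2) = 1.
Hence w(ξ,t) = sin(t/2)sin(ξ) - sin(4ξ)cos(2t).
Transform back: u(ξ,t) = exp(-ξ)w(ξ,t).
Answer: u(ξ, t) = exp(-ξ)sin(t/2)sin(ξ) - exp(-ξ)sin(4ξ)cos(2t)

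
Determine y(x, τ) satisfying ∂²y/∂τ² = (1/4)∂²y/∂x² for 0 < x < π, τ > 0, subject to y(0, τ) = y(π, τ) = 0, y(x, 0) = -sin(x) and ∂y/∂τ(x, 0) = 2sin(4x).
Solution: Separating variables: y = Σ [A_n cos(ω_n τ) + B_n sin(ω_n τ)] sin(nx), ω_n = n/2. From ICs (B_n = velocity coefficient / ω_n): A_1=-1, B_4=1.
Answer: y(x, τ) = -sin(x)cos(τ/2) + sin(4x)sin(2τ)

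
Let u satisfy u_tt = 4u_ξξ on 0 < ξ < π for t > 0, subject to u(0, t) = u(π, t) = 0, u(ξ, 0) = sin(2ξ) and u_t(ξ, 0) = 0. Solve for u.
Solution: Separating variables: u = Σ [A_n cos(ω_n t) + B_n sin(ω_n t)] sin(nξ), ω_n = 2n. From ICs: A_2=1.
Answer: u(ξ, t) = sin(2ξ)cos(4t)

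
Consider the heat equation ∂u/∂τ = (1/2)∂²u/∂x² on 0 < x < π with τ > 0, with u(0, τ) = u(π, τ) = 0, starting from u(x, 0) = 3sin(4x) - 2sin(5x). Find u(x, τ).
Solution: Separating variables: u = Σ c_n exp(-n²τ/2) sin(nx). From u(x,0) = 3sin(4x) - 2sin(5x): c_4=3, c_5=-2.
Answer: u(x, τ) = 3exp(-8τ)sin(4x) - 2exp(-25τ/2)sin(5x)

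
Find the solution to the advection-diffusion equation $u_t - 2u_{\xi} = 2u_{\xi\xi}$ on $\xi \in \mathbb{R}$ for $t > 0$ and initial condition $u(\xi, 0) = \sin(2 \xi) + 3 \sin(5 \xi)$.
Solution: Moving frame: $\eta = \xi + 2t$, $\sigma = t$, $u = w(\eta,\sigma)$, so $u_t = w_{\sigma} + 2w_{\eta}$ and $u_{\xi\xi} = w_{\eta\eta}$.
Hence $u_t - 2u_{\xi} = w_{\sigma}$ and the PDE becomes the heat equation $w_{\sigma} = 2w_{\eta\eta}$ on $\eta \in \mathbb{R}$.
Initial data: $w(\eta,0) = u(\eta,0) = \sin(2 \eta) + 3 \sin(5 \eta)$. Each mode $\sin(n\eta)$ decays as $e^{-2n^2\sigma}$ on $\mathbb{R}$, so $w(\eta,\sigma) = \sum c_n e^{-2n^2\sigma} \sin(n\eta)$ with $c_2=1, c_5=3$: $w(\eta,\sigma) = e^{-8 \sigma} \sin(2 \eta) + 3 e^{-50 \sigma} \sin(5 \eta)$.
Substituting back: $u(\xi,t) = w(\xi + 2t, t)$.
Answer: $u(\xi, t) = e^{-8 t} \sin(2 \xi + 4 t) + 3 e^{-50 t} \sin(5 \xi + 10 t)$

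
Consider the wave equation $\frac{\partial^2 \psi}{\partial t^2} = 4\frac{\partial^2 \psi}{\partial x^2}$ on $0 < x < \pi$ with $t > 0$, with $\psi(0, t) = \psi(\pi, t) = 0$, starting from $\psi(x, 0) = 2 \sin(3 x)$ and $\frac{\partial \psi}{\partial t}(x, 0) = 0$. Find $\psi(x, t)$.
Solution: Separating variables: $\psi = \sum [A_n \cos(\omega_n t) + B_n \sin(\omega_n t)] \sin(nx)$, $\omega_n = 2n$. From ICs: $A_3=2$.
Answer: $\psi(x, t) = 2 \sin(3 x) \cos(6 t)$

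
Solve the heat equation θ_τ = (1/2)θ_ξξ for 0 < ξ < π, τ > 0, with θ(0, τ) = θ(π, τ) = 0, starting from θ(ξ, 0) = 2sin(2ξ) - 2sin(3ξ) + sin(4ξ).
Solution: Using separation of variables θ = X(ξ)G(τ):
Eigenfunctions: sin(nξ), n = 1, 2, 3, ...
General solution: θ(ξ, τ) = Σ c_n sin(nξ) exp(-n² τ/2)
Matching θ(ξ,0) = 2sin(2ξ) - 2sin(3ξ) + sin(4ξ) term by term: c_2=2, c_3=-2, c_4=1.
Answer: θ(ξ, τ) = 2exp(-2τ)sin(2ξ) + exp(-8τ)sin(4ξ) - 2exp(-9τ/2)sin(3ξ)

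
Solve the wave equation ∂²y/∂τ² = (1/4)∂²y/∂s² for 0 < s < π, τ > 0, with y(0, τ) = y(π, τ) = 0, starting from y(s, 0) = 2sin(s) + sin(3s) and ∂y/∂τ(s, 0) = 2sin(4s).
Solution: Using separation of variables y = X(s)T(τ):
Eigenfunctions: sin(ns), n = 1, 2, 3, ...
General solution: y(s, τ) = Σ [A_n cos(n τ/2) + B_n sin(n τ/2)] sin(ns)
From y(s,0) = 2sin(s) + sin(3s): A_1=2, A_3=1. From y_τ(s,0) = 2sin(4s), using y_τ(s,0) = Σ ω_n B_n sin(ns) with ω_n = n/2: B_4 = 2/2 = 1.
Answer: y(s, τ) = 2sin(s)cos(τ/2) + sin(3s)cos(3τ/2) + sin(4s)sin(2τ)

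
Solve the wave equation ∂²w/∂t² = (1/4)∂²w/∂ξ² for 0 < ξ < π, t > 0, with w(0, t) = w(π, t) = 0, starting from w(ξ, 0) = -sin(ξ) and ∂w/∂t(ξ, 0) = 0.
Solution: Using separation of variables w = X(ξ)T(t):
Eigenfunctions: sin(nξ), n = 1, 2, 3, ...
General solution: w(ξ, t) = Σ [A_n cos(n t/2) + B_n sin(n t/2)] sin(nξ)
From w(ξ,0) = -sin(ξ): A_1=-1. From w_t(ξ,0) = 0: all B_n = 0.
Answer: w(ξ, t) = -sin(ξ)cos(t/2)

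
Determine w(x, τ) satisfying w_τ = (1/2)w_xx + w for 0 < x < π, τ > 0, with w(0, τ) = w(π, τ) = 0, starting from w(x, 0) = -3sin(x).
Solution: Substitute w = exp(τ)u.
Then w_τ = exp(τ)(u_τ + u), w_xx = exp(τ)u_xx; substituting and dividing by exp(τ), the lower-order terms cancel: u_τ = (1/2)u_xx (standard heat equation).
Data for u: u(x,0) = w(x,0) = -3sin(x). The boundary conditions carry over: u(0,τ) = u(π,τ) = 0.
Separating variables: u = Σ c_n exp(-n²τ/2) sin(nx). From u(x,0) = -3sin(x): c_1=-3.
So u(x,τ) = -3exp(-τ/2)sin(x), and w(x,τ) = exp(τ)u(x,τ).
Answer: w(x, τ) = -3exp(τ/2)sin(x)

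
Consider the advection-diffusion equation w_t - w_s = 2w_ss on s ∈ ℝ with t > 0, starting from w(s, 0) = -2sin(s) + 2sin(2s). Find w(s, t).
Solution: Change to a moving frame: let η = s + t, σ = t and write w(s,t) = u(η,σ).
By the chain rule w_t = u_σ + u_η, w_s = u_η, w_ss = u_ηη.
Then w_t - w_s = u_σ: the advection term cancels and the PDE becomes the heat equation u_σ = 2u_ηη on η ∈ ℝ.
Initial data: u(η,0) = w(η,0) = -2sin(η) + 2sin(2η).
On η ∈ ℝ each mode satisfies (sin(nη))″ = -n² sin(nη), so exp(-2n²σ) sin(nη) solves the heat equation; by superposition u(η,σ) = Σ c_n exp(-2n²σ) sin(nη).
Reading off the coefficients: c_1=-2, c_2=2, so u(η,σ) = -2exp(-2σ)sin(η) + 2exp(-8σ)sin(2η).
Substituting back η = s + t, σ = t: w(s,t) = u(s + t, t).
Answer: w(s, t) = -2exp(-2t)sin(s + t) + 2exp(-8t)sin(2s + 2t)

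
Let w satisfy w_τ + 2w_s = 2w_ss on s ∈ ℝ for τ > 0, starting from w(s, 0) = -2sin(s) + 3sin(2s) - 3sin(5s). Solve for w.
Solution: Moving frame: η = s - 2τ, σ = τ, w = u(η,σ), so w_τ = u_σ - 2u_η and w_ss = u_ηη.
Hence w_τ + 2w_s = u_σ and the PDE becomes the heat equation u_σ = 2u_ηη on η ∈ ℝ.
Initial data: u(η,0) = w(η,0) = -2sin(η) + 3sin(2η) - 3sin(5η). Each mode sin(nη) decays as exp(-2n²σ) on ℝ, so u(η,σ) = Σ c_n exp(-2n²σ) sin(nη) with c_1=-2, c_2=3, c_5=-3: u(η,σ) = -2exp(-2σ)sin(η) + 3exp(-8σ)sin(2η) - 3exp(-50σ)sin(5η).
Substituting back: w(s,τ) = u(s - 2τ, τ).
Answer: w(s, τ) = -2exp(-2τ)sin(s - 2τ) + 3exp(-8τ)sin(2s - 4τ) - 3exp(-50τ)sin(5s - 10τ)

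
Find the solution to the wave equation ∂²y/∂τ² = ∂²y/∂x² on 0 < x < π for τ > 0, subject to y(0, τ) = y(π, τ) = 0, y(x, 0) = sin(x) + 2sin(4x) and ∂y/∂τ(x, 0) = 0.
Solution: Separating variables: y = Σ [A_n cos(ω_n τ) + B_n sin(ω_n τ)] sin(nx), ω_n = n. From ICs: A_1=1, A_4=2.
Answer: y(x, τ) = sin(x)cos(τ) + 2sin(4x)cos(4τ)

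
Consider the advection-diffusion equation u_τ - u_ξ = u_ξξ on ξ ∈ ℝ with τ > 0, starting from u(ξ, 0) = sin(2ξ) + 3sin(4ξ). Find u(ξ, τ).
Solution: Moving frame: η = ξ + τ, σ = τ, u = w(η,σ), so u_τ = w_σ + w_η and u_ξξ = w_ηη.
Hence u_τ - u_ξ = w_σ and the PDE becomes the heat equation w_σ = w_ηη on η ∈ ℝ.
Initial data: w(η,0) = u(η,0) = sin(2η) + 3sin(4η). Each mode sin(nη) decays as exp(-n²σ) on ℝ, so w(η,σ) = Σ c_n exp(-n²σ) sin(nη) with c_2=1, c_4=3: w(η,σ) = exp(-4σ)sin(2η) + 3exp(-16σ)sin(4η).
Substituting back: u(ξ,τ) = w(ξ + τ, τ).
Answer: u(ξ, τ) = exp(-4τ)sin(2ξ + 2τ) + 3exp(-16τ)sin(4ξ + 4τ)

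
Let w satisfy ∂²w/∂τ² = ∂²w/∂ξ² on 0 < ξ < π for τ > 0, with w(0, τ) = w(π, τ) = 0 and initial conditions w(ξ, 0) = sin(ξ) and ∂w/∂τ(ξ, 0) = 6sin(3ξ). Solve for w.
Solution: Using separation of variables w = X(ξ)T(τ):
Eigenfunctions: sin(nξ), n = 1, 2, 3, ...
General solution: w(ξ, τ) = Σ [A_n cos(n τ) + B_n sin(n τ)] sin(nξ)
From w(ξ,0) = sin(ξ): A_1=1. From w_τ(ξ,0) = 6sin(3ξ), using w_τ(ξ,0) = Σ ω_n B_n sin(nξ) with ω_n = n: B_3 = 6/3 = 2.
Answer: w(ξ, τ) = sin(ξ)cos(τ) + 2sin(3ξ)sin(3τ)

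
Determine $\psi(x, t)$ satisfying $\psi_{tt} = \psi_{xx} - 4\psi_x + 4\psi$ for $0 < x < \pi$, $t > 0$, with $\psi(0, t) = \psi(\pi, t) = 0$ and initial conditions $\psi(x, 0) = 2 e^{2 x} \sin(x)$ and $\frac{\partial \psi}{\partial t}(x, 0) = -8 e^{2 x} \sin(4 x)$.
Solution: Substitute $\psi = e^{2x}u$.
Then $\psi_x = e^{2x}(u_x + 2u)$, $\psi_{xx} = e^{2x}(u_{xx} + 4u_x + 4u)$, $\psi_{tt} = e^{2x}u_{tt}$; substituting and dividing by $e^{2x}$, the lower-order terms cancel: $u_{tt} = u_{xx}$ (standard wave equation).
Data for $u$: $u(x,0) = e^{-2x}\psi(x,0) = 2 \sin(x)$; $u_t(x,0) = e^{-2x}\psi_t(x,0) = -8 \sin(4 x)$. The boundary conditions carry over: $u(0,t) = u(\pi,t) = 0$.
Separating variables: $u = \sum [A_n \cos(\omega_n t) + B_n \sin(\omega_n t)] \sin(nx)$, $\omega_n = n$. From ICs ($B_n$ = velocity coefficient / $\omega_n$): $A_1=2, B_4=-2$.
So $u(x,t) = -2 \sin(4 t) \sin(4 x) + 2 \sin(x) \cos(t)$, and $\psi(x,t) = e^{2x}u(x,t)$.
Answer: $\psi(x, t) = -2 e^{2 x} \sin(4 t) \sin(4 x) + 2 e^{2 x} \sin(x) \cos(t)$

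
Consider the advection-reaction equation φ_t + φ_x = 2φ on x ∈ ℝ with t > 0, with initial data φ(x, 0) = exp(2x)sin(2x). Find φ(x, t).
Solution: Substitute φ = exp(2x)u, i.e. u = exp(-2x)φ.
By the product rule, φ_x = exp(2x)(u_x + 2u), φ_t = exp(2x)u_t.
Substituting into the PDE and dividing by exp(2x): u_t + (u_x + 2u) = 2u.
The lower-order terms cancel, leaving the standard advection equation u_t + u_x = 0.
Initial data for u: u(x,0) = exp(-2x)φ(x,0) = sin(2x).
Solve for u:
  By method of characteristics (waves move right with speed 1):
  Along characteristics x - t = const, u is constant, so u(x,t) = f(x - t) with f = u(·, 0).
Hence u(x,t) = -sin(2t - 2x).
Transform back: φ(x,t) = exp(2x)u(x,t).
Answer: φ(x, t) = -exp(2x)sin(2t - 2x)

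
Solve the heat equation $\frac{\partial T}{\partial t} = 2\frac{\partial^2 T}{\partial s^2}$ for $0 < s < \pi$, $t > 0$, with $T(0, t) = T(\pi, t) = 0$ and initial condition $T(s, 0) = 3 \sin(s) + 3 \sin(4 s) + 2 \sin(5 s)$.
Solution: Separating variables: $T = \sum c_n e^{-2n^2t} \sin(ns)$. From $T(s,0) = 3 \sin(s) + 3 \sin(4 s) + 2 \sin(5 s)$: $c_1=3, c_4=3, c_5=2$.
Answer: $T(s, t) = 3 e^{-2 t} \sin(s) + 3 e^{-32 t} \sin(4 s) + 2 e^{-50 t} \sin(5 s)$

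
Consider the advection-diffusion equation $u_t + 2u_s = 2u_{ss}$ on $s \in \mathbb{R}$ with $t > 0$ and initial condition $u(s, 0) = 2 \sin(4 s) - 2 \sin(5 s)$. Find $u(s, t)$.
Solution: Moving frame: $\eta = s - 2t$, $\sigma = t$, $u = w(\eta,\sigma)$, so $u_t = w_{\sigma} - 2w_{\eta}$ and $u_{ss} = w_{\eta\eta}$.
Hence $u_t + 2u_s = w_{\sigma}$ and the PDE becomes the heat equation $w_{\sigma} = 2w_{\eta\eta}$ on $\eta \in \mathbb{R}$.
Initial data: $w(\eta,0) = u(\eta,0) = 2 \sin(4 \eta) - 2 \sin(5 \eta)$. Each mode $\sin(n\eta)$ decays as $e^{-2n^2\sigma}$ on $\mathbb{R}$, so $w(\eta,\sigma) = \sum c_n e^{-2n^2\sigma} \sin(n\eta)$ with $c_4=2, c_5=-2$: $w(\eta,\sigma) = 2 e^{-32 \sigma} \sin(4 \eta) - 2 e^{-50 \sigma} \sin(5 \eta)$.
Substituting back: $u(s,t) = w(s - 2t, t)$.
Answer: $u(s, t) = 2 e^{-32 t} \sin(4 s - 8 t) - 2 e^{-50 t} \sin(5 s - 10 t)$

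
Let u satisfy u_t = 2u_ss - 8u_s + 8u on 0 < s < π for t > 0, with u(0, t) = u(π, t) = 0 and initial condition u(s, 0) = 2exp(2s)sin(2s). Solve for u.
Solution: Substitute u = exp(2s)w.
Then u_s = exp(2s)(w_s + 2w), u_ss = exp(2s)(w_ss + 4w_s + 4w), u_t = exp(2s)w_t; substituting and dividing by exp(2s), the lower-order terms cancel: w_t = 2w_ss (standard heat equation).
Data for w: w(s,0) = exp(-2s)u(s,0) = 2sin(2s). The boundary conditions carry over: w(0,t) = w(π,t) = 0.
Separating variables: w = Σ c_n exp(-2n²t) sin(ns). From w(s,0) = 2sin(2s): c_2=2.
So w(s,t) = 2exp(-8t)sin(2s), and u(s,t) = exp(2s)w(s,t).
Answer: u(s, t) = 2exp(2s)exp(-8t)sin(2s)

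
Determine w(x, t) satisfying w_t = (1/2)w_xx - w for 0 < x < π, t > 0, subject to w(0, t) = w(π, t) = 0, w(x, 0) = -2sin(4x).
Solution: Substitute w = exp(-t)u, i.e. u = exp(t)w.
By the product rule, w_t = exp(-t)(u_t - u), w_xx = exp(-t)u_xx.
Substituting into the PDE and dividing by exp(-t): u_t - u = (1/2)u_xx - u.
The lower-order terms cancel, leaving the standard heat equation u_t = (1/2)u_xx.
Initial data for u: u(x,0) = w(x,0) = -2sin(4x). The boundary conditions carry over: u(0,t) = u(π,t) = 0.
Solve for u:
  Using separation of variables u = X(x)T(t):
  Eigenfunctions: sin(nx), n = 1, 2, 3, ...
  General solution: u(x, t) = Σ c_n sin(nx) exp(-n² t/2)
  Matching u(x,0) = -2sin(4x) term by term: c_4=-2.
Hence u(x,t) = -2exp(-8t)sin(4x).
Transform back: w(x,t) = exp(-t)u(x,t).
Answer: w(x, t) = -2exp(-9t)sin(4x)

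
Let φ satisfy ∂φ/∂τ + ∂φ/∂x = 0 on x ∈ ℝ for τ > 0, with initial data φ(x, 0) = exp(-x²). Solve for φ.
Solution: By characteristics (dx/dτ = 1), φ(x,τ) = f(x - τ) with f = φ(·, 0).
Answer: φ(x, τ) = exp(-(x - τ)²)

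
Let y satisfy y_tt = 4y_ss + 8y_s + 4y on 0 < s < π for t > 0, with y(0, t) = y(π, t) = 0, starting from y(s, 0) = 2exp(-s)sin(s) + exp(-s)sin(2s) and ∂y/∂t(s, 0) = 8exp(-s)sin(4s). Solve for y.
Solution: Substitute y = exp(-s)u.
Then y_s = exp(-s)(u_s - u), y_ss = exp(-s)(u_ss - 2u_s + u), y_tt = exp(-s)u_tt; substituting and dividing by exp(-s), the lower-order terms cancel: u_tt = 4u_ss (standard wave equation).
Data for u: u(s,0) = exp(s)y(s,0) = 2sin(s) + sin(2s); u_t(s,0) = exp(s)y_t(s,0) = 8sin(4s). The boundary conditions carry over: u(0,t) = u(π,t) = 0.
Separating variables: u = Σ [A_n cos(ω_n t) + B_n sin(ω_n t)] sin(ns), ω_n = 2n. From ICs (B_n = velocity coefficient / ω_n): A_1=2, A_2=1, B_4=1.
So u(s,t) = 2sin(s)cos(2t) + sin(2s)cos(4t) + sin(4s)sin(8t), and y(s,t) = exp(-s)u(s,t).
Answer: y(s, t) = 2exp(-s)sin(s)cos(2t) + exp(-s)sin(2s)cos(4t) + exp(-s)sin(4s)sin(8t)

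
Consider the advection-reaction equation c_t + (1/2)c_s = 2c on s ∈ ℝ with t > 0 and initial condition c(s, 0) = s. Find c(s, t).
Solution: Substitute c = exp(2t)u, i.e. u = exp(-2t)c.
By the product rule, c_t = exp(2t)(u_t + 2u), c_s = exp(2t)u_s.
Substituting into the PDE and dividing by exp(2t): u_t + 2u + (1/2)u_s = 2u.
The lower-order terms cancel, leaving the standard advection equation u_t + (1/2)u_s = 0.
Initial data for u: u(s,0) = c(s,0) = s.
Solve for u:
  By method of characteristics (waves move right with speed 1/2):
  Along characteristics s - (1/2)t = const, u is constant, so u(s,t) = f(s - (1/2)t) with f = u(·, 0).
Hence u(s,t) = s - (1/2)t.
Transform back: c(s,t) = exp(2t)u(s,t).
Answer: c(s, t) = sexp(2t) - (1/2)texp(2t)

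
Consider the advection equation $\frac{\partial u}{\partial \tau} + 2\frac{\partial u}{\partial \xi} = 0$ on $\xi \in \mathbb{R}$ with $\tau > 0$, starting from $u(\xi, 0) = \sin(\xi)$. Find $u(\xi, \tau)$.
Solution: By characteristics ($d\xi/d\tau = 2$), $u(\xi,\tau) = f(\xi - 2\tau)$ with $f = u( \cdot , 0)$.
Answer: $u(\xi, \tau) = - \sin(2 \tau - \xi)$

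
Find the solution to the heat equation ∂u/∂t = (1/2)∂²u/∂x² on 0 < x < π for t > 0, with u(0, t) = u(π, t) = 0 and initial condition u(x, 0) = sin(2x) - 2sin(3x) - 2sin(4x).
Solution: Using separation of variables u = X(x)T(t):
Eigenfunctions: sin(nx), n = 1, 2, 3, ...
General solution: u(x, t) = Σ c_n sin(nx) exp(-n² t/2)
Matching u(x,0) = sin(2x) - 2sin(3x) - 2sin(4x) term by term: c_2=1, c_3=-2, c_4=-2.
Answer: u(x, t) = exp(-2t)sin(2x) - 2exp(-8t)sin(4x) - 2exp(-9t/2)sin(3x)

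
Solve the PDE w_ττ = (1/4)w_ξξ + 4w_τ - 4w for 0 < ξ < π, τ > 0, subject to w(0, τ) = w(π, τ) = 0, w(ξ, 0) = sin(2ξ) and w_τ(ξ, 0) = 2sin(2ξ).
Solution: Substitute w = exp(2τ)u, i.e. u = exp(-2τ)w.
By the product rule, w_τ = exp(2τ)(u_τ + 2u), w_ττ = exp(2τ)(u_ττ + 4u_τ + 4u), w_ξξ = exp(2τ)u_ξξ.
Substituting into the PDE and dividing by exp(2τ): u_ττ + 4u_τ + 4u = (1/4)u_ξξ + 4(u_τ + 2u) - 4u.
The lower-order terms cancel, leaving the standard wave equation u_ττ = (1/4)u_ξξ.
Initial data for u: u(ξ,0) = w(ξ,0) = sin(2ξ); u_τ(ξ,0) = w_τ(ξ,0) - 2w(ξ,0) = 0. The boundary conditions carry over: u(0,τ) = u(π,τ) = 0.
Solve for u:
  Using separation of variables u = X(ξ)T(τ):
  Eigenfunctions: sin(nξ), n = 1, 2, 3, ...
  General solution: u(ξ, τ) = Σ [A_n cos(n τ/2) + B_n sin(n τ/2)] sin(nξ)
  From u(ξ,0) = sin(2ξ): A_2=1. From u_τ(ξ,0) = 0: all B_n = 0.
Hence u(ξ,τ) = sin(2ξ)cos(τ).
Transform back: w(ξ,τ) = exp(2τ)u(ξ,τ).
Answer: w(ξ, τ) = exp(2τ)sin(2ξ)cos(τ)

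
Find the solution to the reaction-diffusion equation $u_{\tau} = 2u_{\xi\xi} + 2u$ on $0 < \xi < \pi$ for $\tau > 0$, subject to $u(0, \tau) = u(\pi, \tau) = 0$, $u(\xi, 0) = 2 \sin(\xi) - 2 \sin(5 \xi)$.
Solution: Substitute $u = e^{2\tau}w$.
Then $u_{\tau} = e^{2\tau}(w_{\tau} + 2w)$, $u_{\xi\xi} = e^{2\tau}w_{\xi\xi}$; substituting and dividing by $e^{2\tau}$, the lower-order terms cancel: $w_{\tau} = 2w_{\xi\xi}$ (standard heat equation).
Data for $w$: $w(\xi,0) = u(\xi,0) = 2 \sin(\xi) - 2 \sin(5 \xi)$. The boundary conditions carry over: $w(0,\tau) = w(\pi,\tau) = 0$.
Separating variables: $w = \sum c_n e^{-2n^2\tau} \sin(n\xi)$. From $w(\xi,0) = 2 \sin(\xi) - 2 \sin(5 \xi)$: $c_1=2, c_5=-2$.
So $w(\xi,\tau) = 2 e^{-2 \tau} \sin(\xi) - 2 e^{-50 \tau} \sin(5 \xi)$, and $u(\xi,\tau) = e^{2\tau}w(\xi,\tau)$.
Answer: $u(\xi, \tau) = 2 \sin(\xi) - 2 e^{-48 \tau} \sin(5 \xi)$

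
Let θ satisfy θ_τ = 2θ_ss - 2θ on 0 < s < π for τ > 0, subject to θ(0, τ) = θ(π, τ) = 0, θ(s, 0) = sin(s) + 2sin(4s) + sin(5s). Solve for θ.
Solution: Substitute θ = exp(-2τ)u, i.e. u = exp(2τ)θ.
By the product rule, θ_τ = exp(-2τ)(u_τ - 2u), θ_ss = exp(-2τ)u_ss.
Substituting into the PDE and dividing by exp(-2τ): u_τ - 2u = 2u_ss - 2u.
The lower-order terms cancel, leaving the standard heat equation u_τ = 2u_ss.
Initial data for u: u(s,0) = θ(s,0) = sin(s) + 2sin(4s) + sin(5s). The boundary conditions carry over: u(0,τ) = u(π,τ) = 0.
Solve for u:
  Using separation of variables u = X(s)G(τ):
  Eigenfunctions: sin(ns), n = 1, 2, 3, ...
  General solution: u(s, τ) = Σ c_n sin(ns) exp(-2n² τ)
  Matching u(s,0) = sin(s) + 2sin(4s) + sin(5s) term by term: c_1=1, c_4=2, c_5=1.
Hence u(s,τ) = exp(-2τ)sin(s) + 2exp(-32τ)sin(4s) + exp(-50τ)sin(5s).
Transform back: θ(s,τ) = exp(-2τ)u(s,τ).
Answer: θ(s, τ) = exp(-4τ)sin(s) + 2exp(-34τ)sin(4s) + exp(-52τ)sin(5s)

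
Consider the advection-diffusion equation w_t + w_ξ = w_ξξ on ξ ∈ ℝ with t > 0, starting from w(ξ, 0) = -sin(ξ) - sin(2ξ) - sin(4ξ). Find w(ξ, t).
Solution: Moving frame: η = ξ - t, σ = t, w = u(η,σ), so w_t = u_σ - u_η and w_ξξ = u_ηη.
Hence w_t + w_ξ = u_σ and the PDE becomes the heat equation u_σ = u_ηη on η ∈ ℝ.
Initial data: u(η,0) = w(η,0) = -sin(η) - sin(2η) - sin(4η). Each mode sin(nη) decays as exp(-n²σ) on ℝ, so u(η,σ) = Σ c_n exp(-n²σ) sin(nη) with c_1=-1, c_2=-1, c_4=-1: u(η,σ) = -exp(-σ)sin(η) - exp(-4σ)sin(2η) - exp(-16σ)sin(4η).
Substituting back: w(ξ,t) = u(ξ - t, t).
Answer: w(ξ, t) = exp(-t)sin(t - ξ) + exp(-4t)sin(2t - 2ξ) + exp(-16t)sin(4t - 4ξ)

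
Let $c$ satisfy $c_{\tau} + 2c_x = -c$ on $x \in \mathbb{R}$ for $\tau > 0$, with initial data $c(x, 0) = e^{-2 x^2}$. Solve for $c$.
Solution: Substitute $c = e^{-\tau}u$.
Then $c_{\tau} = e^{-\tau}(u_{\tau} - u)$, $c_x = e^{-\tau}u_x$; substituting and dividing by $e^{-\tau}$, the lower-order terms cancel: $u_{\tau} + 2u_x = 0$ (standard advection equation).
Data for $u$: $u(x,0) = c(x,0) = e^{-2 x^2}$.
By characteristics ($dx/d\tau = 2$), $u(x,\tau) = f(x - 2\tau)$ with $f = u( \cdot , 0)$.
So $u(x,\tau) = e^{-2 (x - 2 \tau)^2}$, and $c(x,\tau) = e^{-\tau}u(x,\tau)$.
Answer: $c(x, \tau) = e^{-\tau} e^{-2 (-2 \tau + x)^2}$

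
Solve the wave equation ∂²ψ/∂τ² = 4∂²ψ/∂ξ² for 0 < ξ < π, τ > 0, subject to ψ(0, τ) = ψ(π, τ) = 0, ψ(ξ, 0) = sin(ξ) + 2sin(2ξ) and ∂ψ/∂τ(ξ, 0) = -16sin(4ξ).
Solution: Using separation of variables ψ = X(ξ)T(τ):
Eigenfunctions: sin(nξ), n = 1, 2, 3, ...
General solution: ψ(ξ, τ) = Σ [A_n cos(2n τ) + B_n sin(2n τ)] sin(nξ)
From ψ(ξ,0) = sin(ξ) + 2sin(2ξ): A_1=1, A_2=2. From ψ_τ(ξ,0) = -16sin(4ξ), using ψ_τ(ξ,0) = Σ ω_n B_n sin(nξ) with ω_n = 2n: B_4 = (-16)/8 = -2.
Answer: ψ(ξ, τ) = sin(ξ)cos(2τ) + 2sin(2ξ)cos(4τ) - 2sin(4ξ)sin(8τ)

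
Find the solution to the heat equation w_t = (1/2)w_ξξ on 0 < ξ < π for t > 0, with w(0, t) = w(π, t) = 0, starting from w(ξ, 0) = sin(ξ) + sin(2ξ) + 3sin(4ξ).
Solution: Separating variables: w = Σ c_n exp(-n²t/2) sin(nξ). From w(ξ,0) = sin(ξ) + sin(2ξ) + 3sin(4ξ): c_1=1, c_2=1, c_4=3.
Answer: w(ξ, t) = exp(-2t)sin(2ξ) + 3exp(-8t)sin(4ξ) + exp(-t/2)sin(ξ)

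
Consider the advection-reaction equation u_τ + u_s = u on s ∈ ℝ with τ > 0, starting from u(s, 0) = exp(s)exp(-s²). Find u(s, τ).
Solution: Substitute u = exp(s)w, i.e. w = exp(-s)u.
By the product rule, u_s = exp(s)(w_s + w), u_τ = exp(s)w_τ.
Substituting into the PDE and dividing by exp(s): w_τ + (w_s + w) = w.
The lower-order terms cancel, leaving the standard advection equation w_τ + w_s = 0.
Initial data for w: w(s,0) = exp(-s)u(s,0) = exp(-s²).
Solve for w:
  By method of characteristics (waves move right with speed 1):
  Along characteristics s - τ = const, w is constant, so w(s,τ) = f(s - τ) with f = w(·, 0).
Hence w(s,τ) = exp(-(s - τ)²).
Transform back: u(s,τ) = exp(s)w(s,τ).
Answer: u(s, τ) = exp(s)exp(-(s - τ)²)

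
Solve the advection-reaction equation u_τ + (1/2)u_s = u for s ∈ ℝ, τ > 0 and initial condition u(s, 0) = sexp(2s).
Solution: Substitute u = exp(2s)w, i.e. w = exp(-2s)u.
By the product rule, u_s = exp(2s)(w_s + 2w), u_τ = exp(2s)w_τ.
Substituting into the PDE and dividing by exp(2s): w_τ + (1/2)(w_s + 2w) = w.
The lower-order terms cancel, leaving the standard advection equation w_τ + (1/2)w_s = 0.
Initial data for w: w(s,0) = exp(-2s)u(s,0) = s.
Solve for w:
  By method of characteristics (waves move right with speed 1/2):
  Along characteristics s - (1/2)τ = const, w is constant, so w(s,τ) = f(s - (1/2)τ) with f = w(·, 0).
Hence w(s,τ) = s - (1/2)τ.
Transform back: u(s,τ) = exp(2s)w(s,τ).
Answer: u(s, τ) = sexp(2s) - (1/2)τexp(2s)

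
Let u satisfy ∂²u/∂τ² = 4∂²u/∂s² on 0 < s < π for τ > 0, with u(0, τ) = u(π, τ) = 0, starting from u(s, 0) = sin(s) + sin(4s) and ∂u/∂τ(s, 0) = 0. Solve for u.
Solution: Separating variables: u = Σ [A_n cos(ω_n τ) + B_n sin(ω_n τ)] sin(ns), ω_n = 2n. From ICs: A_1=1, A_4=1.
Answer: u(s, τ) = sin(s)cos(2τ) + sin(4s)cos(8τ)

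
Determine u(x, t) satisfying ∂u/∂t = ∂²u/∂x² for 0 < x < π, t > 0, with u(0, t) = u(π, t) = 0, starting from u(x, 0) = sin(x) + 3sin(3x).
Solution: Using separation of variables u = X(x)T(t):
Eigenfunctions: sin(nx), n = 1, 2, 3, ...
General solution: u(x, t) = Σ c_n sin(nx) exp(-n² t)
Matching u(x,0) = sin(x) + 3sin(3x) term by term: c_1=1, c_3=3.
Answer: u(x, t) = exp(-t)sin(x) + 3exp(-9t)sin(3x)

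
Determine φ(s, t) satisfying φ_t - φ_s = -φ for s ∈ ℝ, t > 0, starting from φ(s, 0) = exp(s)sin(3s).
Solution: Substitute φ = exp(s)u, i.e. u = exp(-s)φ.
By the product rule, φ_s = exp(s)(u_s + u), φ_t = exp(s)u_t.
Substituting into the PDE and dividing by exp(s): u_t - (u_s + u) = -u.
The lower-order terms cancel, leaving the standard advection equation u_t - u_s = 0.
Initial data for u: u(s,0) = exp(-s)φ(s,0) = sin(3s).
Solve for u:
  By method of characteristics (waves move left with speed 1):
  Along characteristics s + t = const, u is constant, so u(s,t) = f(s + t) with f = u(·, 0).
Hence u(s,t) = sin(3s + 3t).
Transform back: φ(s,t) = exp(s)u(s,t).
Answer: φ(s, t) = exp(s)sin(3s + 3t)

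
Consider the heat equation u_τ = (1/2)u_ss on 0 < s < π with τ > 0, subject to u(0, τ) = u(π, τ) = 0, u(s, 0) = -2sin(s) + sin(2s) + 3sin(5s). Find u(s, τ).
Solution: Separating variables: u = Σ c_n exp(-n²τ/2) sin(ns). From u(s,0) = -2sin(s) + sin(2s) + 3sin(5s): c_1=-2, c_2=1, c_5=3.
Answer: u(s, τ) = exp(-2τ)sin(2s) - 2exp(-τ/2)sin(s) + 3exp(-25τ/2)sin(5s)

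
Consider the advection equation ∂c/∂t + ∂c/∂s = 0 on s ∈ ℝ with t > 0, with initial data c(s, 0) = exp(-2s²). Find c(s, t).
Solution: By characteristics (ds/dt = 1), c(s,t) = f(s - t) with f = c(·, 0).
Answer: c(s, t) = exp(-2(s - t)²)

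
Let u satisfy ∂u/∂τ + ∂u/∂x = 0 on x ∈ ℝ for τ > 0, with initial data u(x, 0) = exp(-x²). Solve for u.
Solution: By characteristics (dx/dτ = 1), u(x,τ) = f(x - τ) with f = u(·, 0).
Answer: u(x, τ) = exp(-(x - τ)²)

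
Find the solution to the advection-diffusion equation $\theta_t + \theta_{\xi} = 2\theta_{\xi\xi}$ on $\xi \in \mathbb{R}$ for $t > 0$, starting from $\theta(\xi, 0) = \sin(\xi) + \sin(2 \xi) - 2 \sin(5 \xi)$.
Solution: Moving frame: $\eta = \xi - t$, $\sigma = t$, $\theta = u(\eta,\sigma)$, so $\theta_t = u_{\sigma} - u_{\eta}$ and $\theta_{\xi\xi} = u_{\eta\eta}$.
Hence $\theta_t + \theta_{\xi} = u_{\sigma}$ and the PDE becomes the heat equation $u_{\sigma} = 2u_{\eta\eta}$ on $\eta \in \mathbb{R}$.
Initial data: $u(\eta,0) = \theta(\eta,0) = \sin(\eta) + \sin(2 \eta) - 2 \sin(5 \eta)$. Each mode $\sin(n\eta)$ decays as $e^{-2n^2\sigma}$ on $\mathbb{R}$, so $u(\eta,\sigma) = \sum c_n e^{-2n^2\sigma} \sin(n\eta)$ with $c_1=1, c_2=1, c_5=-2$: $u(\eta,\sigma) = e^{-2 \sigma} \sin(\eta) + e^{-8 \sigma} \sin(2 \eta) - 2 e^{-50 \sigma} \sin(5 \eta)$.
Substituting back: $\theta(\xi,t) = u(\xi - t, t)$.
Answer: $\theta(\xi, t) = e^{-2 t} \sin(\xi - t) + e^{-8 t} \sin(2 \xi - 2 t) - 2 e^{-50 t} \sin(5 \xi - 5 t)$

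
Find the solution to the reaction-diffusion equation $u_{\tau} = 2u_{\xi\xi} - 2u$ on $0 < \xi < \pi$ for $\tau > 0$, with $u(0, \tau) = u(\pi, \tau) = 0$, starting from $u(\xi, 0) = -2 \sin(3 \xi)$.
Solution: Substitute $u = e^{-2\tau}w$.
Then $u_{\tau} = e^{-2\tau}(w_{\tau} - 2w)$, $u_{\xi\xi} = e^{-2\tau}w_{\xi\xi}$; substituting and dividing by $e^{-2\tau}$, the lower-order terms cancel: $w_{\tau} = 2w_{\xi\xi}$ (standard heat equation).
Data for $w$: $w(\xi,0) = u(\xi,0) = -2 \sin(3 \xi)$. The boundary conditions carry over: $w(0,\tau) = w(\pi,\tau) = 0$.
Separating variables: $w = \sum c_n e^{-2n^2\tau} \sin(n\xi)$. From $w(\xi,0) = -2 \sin(3 \xi)$: $c_3=-2$.
So $w(\xi,\tau) = -2 e^{-18 \tau} \sin(3 \xi)$, and $u(\xi,\tau) = e^{-2\tau}w(\xi,\tau)$.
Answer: $u(\xi, \tau) = -2 e^{-20 \tau} \sin(3 \xi)$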